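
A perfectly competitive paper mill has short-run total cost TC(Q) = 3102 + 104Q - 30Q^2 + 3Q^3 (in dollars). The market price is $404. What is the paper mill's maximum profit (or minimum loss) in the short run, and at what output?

AVC = 104 - 30Q + 3Q^2; min AVC = $29 at Q = 5. Since P = $404 ≥ min AVC, the firm produces.
MC = 104 - 60Q + 9Q^2. Setting P = MC and taking the root on the rising branch gives Q* = 10.
TR = 404·10 = 4040. TC = 3102 + 1040 = 4142. Profit = 4040 − 4142 = -$102.
That loss of $102 beats the $3102 the firm would lose by shutting down; producing recovers $3000 of fixed cost.

Profit = -$102 at Q = 10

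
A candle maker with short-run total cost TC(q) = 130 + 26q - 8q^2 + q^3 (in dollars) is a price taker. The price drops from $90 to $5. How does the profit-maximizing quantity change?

Output falls from 8 to 0 (the firm shuts down)

MC = 26 - 16q + 3q^2; the shutdown threshold is min AVC = $10 (at q = 4).
At P = $90 ≥ min AVC, set P = MC on the rising branch: q = 8.
At P = $5 < min AVC = $10, price no longer covers variable cost at any output, so the firm shuts down: q = 0.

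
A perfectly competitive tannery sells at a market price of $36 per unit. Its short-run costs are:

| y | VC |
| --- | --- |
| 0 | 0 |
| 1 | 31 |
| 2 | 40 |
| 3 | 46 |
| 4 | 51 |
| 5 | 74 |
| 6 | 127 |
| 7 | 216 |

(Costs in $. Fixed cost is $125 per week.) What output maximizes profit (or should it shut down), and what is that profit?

y = 5; profit = -$19

Profit at each row (π = 36y − TC): y=0: -125; y=1: -120; y=2: -93; y=3: -63; y=4: -32; y=5: -19; y=6: -36; y=7: -89.
Profit is maximized at y = 5. AVC there is 74/5 = $14.80 ≤ P, so producing beats shutting down (which would give -$125).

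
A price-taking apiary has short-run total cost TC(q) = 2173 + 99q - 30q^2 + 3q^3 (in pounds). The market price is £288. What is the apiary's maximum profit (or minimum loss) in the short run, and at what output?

Profit = -£229 at q = 9

AVC = 99 - 30q + 3q^2 has its minimum £24 at q = 5; price £288 clears that bar, so the firm operates.
With MC = 99 - 60q + 9q^2, P = MC on the upward-sloping part at q* = 9.
TR = 288·9 = 2592. TC = 2173 + 648 = 2821. Profit = 2592 − 2821 = -£229.
That loss of £229 beats the £2173 the firm would lose by shutting down; producing recovers £1944 of fixed cost.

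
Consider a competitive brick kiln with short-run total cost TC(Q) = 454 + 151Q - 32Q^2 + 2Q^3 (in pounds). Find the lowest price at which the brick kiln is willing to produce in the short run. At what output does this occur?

Short-run supply begins at min AVC. From VC = 151Q - 32Q^2 + 2Q^3, AVC = 151 - 32Q + 2Q^2.
At the minimum of AVC, MC = AVC. MC = 151 - 64Q + 6Q^2; setting MC = AVC gives 4Q^2 - 32Q = 0, so Q = 8. min AVC = 23.
The firm shuts down for any P below £23.

£23 per unit, at Q = 8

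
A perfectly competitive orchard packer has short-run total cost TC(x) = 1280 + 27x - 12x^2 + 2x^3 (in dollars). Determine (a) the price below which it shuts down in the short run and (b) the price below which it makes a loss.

AVC = 27 - 12x + 2x^2; minimized at x = 3, giving min AVC = $9. That is the shutdown price.
ATC = 1280/x + 27 - 12x + 2x^2. Setting dATC/dx = −1280/x^2 − 12 + 4x = 0 gives x = 8 (since 4·8^3 − 12·8^2 = 1280).
min ATC = 1280/8 + 27 − 12·8 + 2·8^2 = $219. That is the break-even price.
For $9 ≤ P < $219 the firm produces at a loss; below $9 it shuts down.

Shutdown price = $9; break-even price = $219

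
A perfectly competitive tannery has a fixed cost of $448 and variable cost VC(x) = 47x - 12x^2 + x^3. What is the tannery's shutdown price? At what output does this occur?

$11 per unit, at x = 6

The shutdown price is the minimum of AVC. VC = 47x - 12x^2 + x^3, so AVC = 47 - 12x + x^2.
dAVC/dx = -12 + 2x = 0 gives x = 6. min AVC = 47 - 12·6 + 6^2 = 11.
The firm shuts down for any P below $11.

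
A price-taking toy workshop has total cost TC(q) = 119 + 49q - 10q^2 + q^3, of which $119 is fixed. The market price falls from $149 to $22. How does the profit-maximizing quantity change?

Output falls from 10 to 0 (the firm shuts down)

MC = 49 - 20q + 3q^2; the shutdown threshold is min AVC = $24 (at q = 5).
At P = $149 ≥ min AVC, set P = MC on the rising branch: q = 10.
At P = $22 < min AVC = $24, price no longer covers variable cost at any output, so the firm shuts down: q = 0.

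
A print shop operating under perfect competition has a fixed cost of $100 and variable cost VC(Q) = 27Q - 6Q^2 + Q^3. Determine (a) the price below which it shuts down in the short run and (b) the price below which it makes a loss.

Shutdown price = $18; break-even price = $42

Shutdown price = min AVC. AVC = 27 - 6Q + Q^2, with vertex at Q = 3 and minimum $18.
ATC = 100/Q + 27 - 6Q + Q^2. Setting dATC/dQ = −100/Q^2 − 6 + 2Q = 0 gives Q = 5 (since 2·5^3 − 6·5^2 = 100).
min ATC = 100/5 + 27 − 6·5 + 5^2 = $42. That is the break-even price.
Between these two prices the firm operates at a loss; above $42 it earns a profit.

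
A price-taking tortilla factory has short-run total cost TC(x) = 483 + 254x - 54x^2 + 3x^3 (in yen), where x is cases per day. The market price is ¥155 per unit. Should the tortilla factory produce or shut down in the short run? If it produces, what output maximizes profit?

Produce at x = 11

Variable cost is VC = 254x - 54x^2 + 3x^3, so AVC = VC/x = 254 - 54x + 3x^2 and MC = dTC/dx = 254 - 108x + 9x^2.
AVC hits its minimum where MC = AVC, at x = 9, giving min AVC = 254 - 54·9 + 3·9^2 = ¥11.
Because ¥155 ≥ ¥11, revenue can cover variable cost; the firm operates.
Set P = MC: 155 = 254 - 108x + 9x^2 → 99 - 108x + 9x^2 = 0. The roots are x = 1 and x = 11; the profit-maximizing output is on the rising part of MC, so x* = 11.
Check: AVC at x = 11 is ¥23 ≤ P, so revenue covers variable cost.
Profit = P·x − TC = 155·11 − 736 = ¥969.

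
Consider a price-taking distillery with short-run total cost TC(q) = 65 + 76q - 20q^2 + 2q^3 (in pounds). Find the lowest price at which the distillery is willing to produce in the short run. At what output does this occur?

Short-run supply begins at min AVC. From VC = 76q - 20q^2 + 2q^3, AVC = 76 - 20q + 2q^2.
At the minimum of AVC, MC = AVC. MC = 76 - 40q + 6q^2; setting MC = AVC gives 4q^2 - 20q = 0, so q = 5. min AVC = 26.
The firm shuts down for any P below £26.

£26 per unit, at q = 5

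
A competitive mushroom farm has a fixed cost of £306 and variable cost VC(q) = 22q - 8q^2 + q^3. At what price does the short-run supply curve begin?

£6 per unit

The shutdown price is the minimum of AVC. VC = 22q - 8q^2 + q^3, so AVC = 22 - 8q + q^2.
At the minimum of AVC, MC = AVC. MC = 22 - 16q + 3q^2; setting MC = AVC gives 2q^2 - 8q = 0, so q = 4. min AVC = 6.
For P < £6 the firm produces nothing.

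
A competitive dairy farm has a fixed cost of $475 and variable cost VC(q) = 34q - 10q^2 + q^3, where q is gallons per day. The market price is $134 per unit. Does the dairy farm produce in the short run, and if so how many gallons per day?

Produce at q = 10

Variable cost is VC = 34q - 10q^2 + q^3, so AVC = VC/q = 34 - 10q + q^2 and MC = dTC/dq = 34 - 20q + 3q^2.
The AVC parabola has its vertex at q = 10/2 = 5, where AVC = 34 - 10·5 + 5^2 = $9.
Since P = $134 ≥ min AVC = $9, price covers variable cost and the firm should produce.
P = MC gives -100 - 20q + 3q^2 = 0, with roots -10/3 and 10. Take the larger (rising MC): q* = 10.
Check: AVC at q = 10 is $34 ≤ P, so revenue covers variable cost.
Profit = P·q − TC = 134·10 − 815 = $525.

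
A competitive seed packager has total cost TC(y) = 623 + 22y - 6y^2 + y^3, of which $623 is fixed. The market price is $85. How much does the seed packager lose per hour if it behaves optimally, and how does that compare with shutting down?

AVC = 22 - 6y + y^2 has its minimum $13 at y = 3; price $85 clears that bar, so the firm operates.
With MC = 22 - 12y + 3y^2, P = MC on the upward-sloping part at y* = 7.
TR = 85·7 = 595. TC = 623 + 203 = 826. Profit = 595 − 826 = -$231.
That loss of $231 beats the $623 the firm would lose by shutting down; producing recovers $392 of fixed cost.

Profit = -$231 at y = 7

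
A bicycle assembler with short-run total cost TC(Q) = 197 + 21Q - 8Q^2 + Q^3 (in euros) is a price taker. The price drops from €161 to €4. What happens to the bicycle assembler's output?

MC = 21 - 16Q + 3Q^2; the shutdown threshold is min AVC = €5 (at Q = 4).
At P = €161 ≥ min AVC, set P = MC on the rising branch: Q = 10.
At P = €4 < min AVC = €5, price no longer covers variable cost at any output, so the firm shuts down: Q = 0.

Output falls from 10 to 0 (the firm shuts down)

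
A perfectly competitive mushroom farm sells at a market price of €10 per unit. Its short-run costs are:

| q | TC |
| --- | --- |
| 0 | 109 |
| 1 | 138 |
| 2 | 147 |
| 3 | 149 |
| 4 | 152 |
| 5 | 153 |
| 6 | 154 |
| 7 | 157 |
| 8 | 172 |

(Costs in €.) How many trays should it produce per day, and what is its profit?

Tabulate TR − TC: q=0: -109; q=1: -128; q=2: -127; q=3: -119; q=4: -112; q=5: -103; q=6: -94; q=7: -87; q=8: -92.
Profit is maximized at q = 7. AVC there is 48/7 = €6.86 ≤ P, so producing beats shutting down (which would give -€109).

q = 7; profit = -€87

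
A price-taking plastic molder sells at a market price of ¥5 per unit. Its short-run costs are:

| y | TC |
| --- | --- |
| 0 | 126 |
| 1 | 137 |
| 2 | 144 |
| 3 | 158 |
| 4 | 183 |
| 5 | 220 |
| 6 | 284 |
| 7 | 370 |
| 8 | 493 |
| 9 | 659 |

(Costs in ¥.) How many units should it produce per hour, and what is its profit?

y = 0 (shut down); profit = -¥126

Profit at each row (π = 5y − TC): y=0: -126; y=1: -132; y=2: -134; y=3: -143; y=4: -163; y=5: -195; y=6: -254; y=7: -335; y=8: -453; y=9: -614.
Profit is highest at y = 0. Equivalently, the lowest AVC in the table is 18/2 ≈ ¥9 at y = 2, and P = ¥5 falls below it — price never covers variable cost, so the firm shuts down and loses only its fixed cost.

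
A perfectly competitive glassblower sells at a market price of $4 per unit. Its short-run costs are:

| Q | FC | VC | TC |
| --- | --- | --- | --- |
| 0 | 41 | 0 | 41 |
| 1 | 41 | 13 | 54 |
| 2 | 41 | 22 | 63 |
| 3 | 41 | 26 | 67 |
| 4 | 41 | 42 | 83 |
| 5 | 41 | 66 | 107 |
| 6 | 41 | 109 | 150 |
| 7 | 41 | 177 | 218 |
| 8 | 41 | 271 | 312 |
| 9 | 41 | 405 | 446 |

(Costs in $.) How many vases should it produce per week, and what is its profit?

Q = 0 (shut down); profit = -$41

Profit at each row (π = 4Q − TC): Q=0: -41; Q=1: -50; Q=2: -55; Q=3: -55; Q=4: -67; Q=5: -87; Q=6: -126; Q=7: -190; Q=8: -280; Q=9: -410.
Profit is highest at Q = 0. Equivalently, the lowest AVC in the table is 26/3 ≈ $8.67 at Q = 3, and P = $4 falls below it — price never covers variable cost, so the firm shuts down and loses only its fixed cost.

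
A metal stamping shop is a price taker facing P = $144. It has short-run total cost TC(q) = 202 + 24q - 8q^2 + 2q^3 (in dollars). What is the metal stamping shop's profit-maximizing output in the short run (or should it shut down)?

Strip out fixed cost: VC = 24q - 8q^2 + 2q^3. Then AVC = 24 - 8q + 2q^2 and MC = 24 - 16q + 6q^2.
AVC is minimized where dAVC/dq = -8 + 4q = 0, at q = 2; min AVC = 24 - 8·2 + 2·2^2 = $16.
P = $144 exceeds min AVC = $16, so the firm stays open.
Set P = MC: 144 = 24 - 16q + 6q^2 → -120 - 16q + 6q^2 = 0. The roots are q = -10/3 and q = 6; the profit-maximizing output is on the rising part of MC, so q* = 6.
Check: AVC at q = 6 is $48 ≤ P, so revenue covers variable cost.
Profit = P·q − TC = 144·6 − 490 = $374.

Produce at q = 6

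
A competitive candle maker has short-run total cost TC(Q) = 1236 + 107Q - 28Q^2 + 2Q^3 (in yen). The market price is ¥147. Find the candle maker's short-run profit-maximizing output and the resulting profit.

Profit = -¥36 at Q = 10

AVC = 107 - 28Q + 2Q^2 has its minimum ¥9 at Q = 7; price ¥147 clears that bar, so the firm operates.
With MC = 107 - 56Q + 6Q^2, P = MC on the upward-sloping part at Q* = 10.
TR = 147·10 = 1470. TC = 1236 + 270 = 1506. Profit = 1470 − 1506 = -¥36.
By producing, the firm covers all variable cost plus ¥1200 of fixed cost; shutting down would lose the full ¥1236.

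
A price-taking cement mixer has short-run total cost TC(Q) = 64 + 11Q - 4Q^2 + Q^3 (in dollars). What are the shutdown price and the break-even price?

AVC = 11 - 4Q + Q^2; minimized at Q = 2, giving min AVC = $7. That is the shutdown price.
ATC = 64/Q + 11 - 4Q + Q^2. Setting dATC/dQ = −64/Q^2 − 4 + 2Q = 0 gives Q = 4 (since 2·4^3 − 4·4^2 = 64).
min ATC = 64/4 + 11 − 4·4 + 4^2 = $27. That is the break-even price.
Between these two prices the firm operates at a loss; above $27 it earns a profit.

Shutdown price = $7; break-even price = $27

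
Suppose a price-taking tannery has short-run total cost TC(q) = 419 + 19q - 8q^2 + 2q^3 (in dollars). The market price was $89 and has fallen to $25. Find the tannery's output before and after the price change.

Output falls from 5 to 3

MC = 19 - 16q + 6q^2; the shutdown threshold is min AVC = $11 (at q = 2).
With P = $89 above the shutdown price, P = MC gives q = 5.
At P = $25 ≥ min AVC, set P = MC: q = 3. The firm stays open but cuts output.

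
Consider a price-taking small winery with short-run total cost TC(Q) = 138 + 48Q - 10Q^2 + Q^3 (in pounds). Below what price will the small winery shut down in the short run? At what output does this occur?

£23 per unit, at Q = 5

Short-run supply begins at min AVC. From VC = 48Q - 10Q^2 + Q^3, AVC = 48 - 10Q + Q^2.
At the minimum of AVC, MC = AVC. MC = 48 - 20Q + 3Q^2; setting MC = AVC gives 2Q^2 - 10Q = 0, so Q = 5. min AVC = 23.
So the shutdown price is £23.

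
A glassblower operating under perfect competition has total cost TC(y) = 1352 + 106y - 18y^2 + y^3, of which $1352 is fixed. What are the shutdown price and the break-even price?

AVC = 106 - 18y + y^2; minimized at y = 9, giving min AVC = $25. That is the shutdown price.
ATC = 1352/y + 106 - 18y + y^2. Setting dATC/dy = −1352/y^2 − 18 + 2y = 0 gives y = 13 (since 2·13^3 − 18·13^2 = 1352).
min ATC = 1352/13 + 106 − 18·13 + 13^2 = $145. That is the break-even price.
Between these two prices the firm operates at a loss; above $145 it earns a profit.

Shutdown price = $25; break-even price = $145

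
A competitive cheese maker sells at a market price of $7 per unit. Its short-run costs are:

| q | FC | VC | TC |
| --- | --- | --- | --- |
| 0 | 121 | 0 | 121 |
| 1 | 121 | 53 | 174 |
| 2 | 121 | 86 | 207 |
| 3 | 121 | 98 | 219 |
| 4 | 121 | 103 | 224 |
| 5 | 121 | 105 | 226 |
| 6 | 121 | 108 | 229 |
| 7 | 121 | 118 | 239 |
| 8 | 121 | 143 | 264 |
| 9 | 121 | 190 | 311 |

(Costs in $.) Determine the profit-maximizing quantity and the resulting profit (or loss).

q = 0 (shut down); profit = -$121

Tabulate TR − TC: q=0: -121; q=1: -167; q=2: -193; q=3: -198; q=4: -196; q=5: -191; q=6: -187; q=7: -190; q=8: -208; q=9: -248.
Profit is highest at q = 0. Equivalently, the lowest AVC in the table is 118/7 ≈ $16.86 at q = 7, and P = $7 falls below it — price never covers variable cost, so the firm shuts down and loses only its fixed cost.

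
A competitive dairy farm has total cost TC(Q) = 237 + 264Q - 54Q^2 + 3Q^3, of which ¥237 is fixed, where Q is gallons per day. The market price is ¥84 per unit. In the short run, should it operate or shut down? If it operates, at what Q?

Strip out fixed cost: VC = 264Q - 54Q^2 + 3Q^3. Then AVC = 264 - 54Q + 3Q^2 and MC = 264 - 108Q + 9Q^2.
AVC hits its minimum where MC = AVC, at Q = 9, giving min AVC = 264 - 54·9 + 3·9^2 = ¥21.
Because ¥84 ≥ ¥21, revenue can cover variable cost; the firm operates.
P = MC gives 180 - 108Q + 9Q^2 = 0, with roots 2 and 10. Take the larger (rising MC): Q* = 10.
Check: AVC at Q = 10 is ¥24 ≤ P, so revenue covers variable cost.
Profit = P·Q − TC = 84·10 − 477 = ¥363.

Produce at Q = 10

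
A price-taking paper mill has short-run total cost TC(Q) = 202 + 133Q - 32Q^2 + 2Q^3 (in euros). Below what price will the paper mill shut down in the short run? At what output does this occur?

The shutdown price is the minimum of AVC. VC = 133Q - 32Q^2 + 2Q^3, so AVC = 133 - 32Q + 2Q^2.
dAVC/dQ = -32 + 4Q = 0 gives Q = 8. min AVC = 133 - 32·8 + 2·8^2 = 5.
The firm shuts down for any P below €5.

€5 per unit, at Q = 8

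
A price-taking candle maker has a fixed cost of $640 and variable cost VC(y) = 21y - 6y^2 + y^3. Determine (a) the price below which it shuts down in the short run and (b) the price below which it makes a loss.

Shutdown price = min AVC. AVC = 21 - 6y + y^2, with vertex at y = 3 and minimum $12.
ATC = 640/y + 21 - 6y + y^2. Setting dATC/dy = −640/y^2 − 6 + 2y = 0 gives y = 8 (since 2·8^3 − 6·8^2 = 640).
min ATC = 640/8 + 21 − 6·8 + 8^2 = $117. That is the break-even price.
For $12 ≤ P < $117 the firm produces at a loss; below $12 it shuts down.

Shutdown price = $12; break-even price = $117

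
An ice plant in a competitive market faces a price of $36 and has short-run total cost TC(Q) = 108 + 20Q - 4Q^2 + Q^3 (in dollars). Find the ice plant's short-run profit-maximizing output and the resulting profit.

Profit = -$44 at Q = 4

AVC = 20 - 4Q + Q^2; min AVC = $16 at Q = 2. Since P = $36 ≥ min AVC, the firm produces.
MC = 20 - 8Q + 3Q^2. Setting P = MC and taking the root on the rising branch gives Q* = 4.
TR = 36·4 = 144. TC = 108 + 80 = 188. Profit = 144 − 188 = -$44.
Shutting down would mean losing the fixed cost of $108, so operating at a loss of $44 is better by $64.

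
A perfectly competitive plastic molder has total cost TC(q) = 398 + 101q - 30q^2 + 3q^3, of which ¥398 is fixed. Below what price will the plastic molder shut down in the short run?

The firm shuts down when price falls below the minimum of average variable cost. AVC = VC/q = 101 - 30q + 3q^2.
dAVC/dq = -30 + 6q = 0 gives q = 5. min AVC = 101 - 30·5 + 3·5^2 = 26.
The firm shuts down for any P below ¥26.

¥26 per unit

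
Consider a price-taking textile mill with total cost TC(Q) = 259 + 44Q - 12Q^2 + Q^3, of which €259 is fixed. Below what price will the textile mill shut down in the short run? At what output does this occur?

The firm shuts down when price falls below the minimum of average variable cost. AVC = VC/Q = 44 - 12Q + Q^2.
At the minimum of AVC, MC = AVC. MC = 44 - 24Q + 3Q^2; setting MC = AVC gives 2Q^2 - 12Q = 0, so Q = 6. min AVC = 8.
So the shutdown price is €8.

€8 per unit, at Q = 6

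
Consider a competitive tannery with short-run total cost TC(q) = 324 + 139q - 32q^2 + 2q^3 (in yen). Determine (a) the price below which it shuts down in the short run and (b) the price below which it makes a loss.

Shutdown price = min AVC. AVC = 139 - 32q + 2q^2, with vertex at q = 8 and minimum ¥11.
ATC = 324/q + 139 - 32q + 2q^2. Setting dATC/dq = −324/q^2 − 32 + 4q = 0 gives q = 9 (since 4·9^3 − 32·9^2 = 324).
min ATC = 324/9 + 139 − 32·9 + 2·9^2 = ¥49. That is the break-even price.
Between these two prices the firm operates at a loss; above ¥49 it earns a profit.

Shutdown price = ¥11; break-even price = ¥49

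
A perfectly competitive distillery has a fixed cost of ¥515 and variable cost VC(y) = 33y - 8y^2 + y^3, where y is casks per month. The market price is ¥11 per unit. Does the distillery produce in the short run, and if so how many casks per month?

Shut down

From TC, MC = TC'(y) = 33 - 16y + 3y^2 and AVC = VC/y = 33 - 8y + y^2.
AVC hits its minimum where MC = AVC, at y = 4, giving min AVC = 33 - 8·4 + 4^2 = ¥17.
With P < min AVC (¥11 < ¥17), every unit sold adds to the loss.
The firm minimizes its loss by shutting down and losing only its fixed cost of ¥515.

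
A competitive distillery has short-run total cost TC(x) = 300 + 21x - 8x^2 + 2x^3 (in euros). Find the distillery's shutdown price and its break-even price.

Shutdown price = €13; break-even price = €91

Shutdown price = min AVC. AVC = 21 - 8x + 2x^2, with vertex at x = 2 and minimum €13.
ATC = 300/x + 21 - 8x + 2x^2. Setting dATC/dx = −300/x^2 − 8 + 4x = 0 gives x = 5 (since 4·5^3 − 8·5^2 = 300).
min ATC = 300/5 + 21 − 8·5 + 2·5^2 = €91. That is the break-even price.
Between these two prices the firm operates at a loss; above €91 it earns a profit.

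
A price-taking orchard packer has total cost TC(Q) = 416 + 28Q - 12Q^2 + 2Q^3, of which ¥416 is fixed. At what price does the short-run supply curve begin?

The shutdown price is the minimum of AVC. VC = 28Q - 12Q^2 + 2Q^3, so AVC = 28 - 12Q + 2Q^2.
At the minimum of AVC, MC = AVC. MC = 28 - 24Q + 6Q^2; setting MC = AVC gives 4Q^2 - 12Q = 0, so Q = 3. min AVC = 10.
The firm shuts down for any P below ¥10.

¥10 per unit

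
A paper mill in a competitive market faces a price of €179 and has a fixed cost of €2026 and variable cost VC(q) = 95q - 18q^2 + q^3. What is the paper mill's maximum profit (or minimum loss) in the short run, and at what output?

AVC = 95 - 18q + q^2; min AVC = €14 at q = 9. Since P = €179 ≥ min AVC, the firm produces.
With MC = 95 - 36q + 3q^2, P = MC on the upward-sloping part at q* = 14.
TR = 179·14 = 2506. TC = 2026 + 546 = 2572. Profit = 2506 − 2572 = -€66.
That loss of €66 beats the €2026 the firm would lose by shutting down; producing recovers €1960 of fixed cost.

Profit = -€66 at q = 14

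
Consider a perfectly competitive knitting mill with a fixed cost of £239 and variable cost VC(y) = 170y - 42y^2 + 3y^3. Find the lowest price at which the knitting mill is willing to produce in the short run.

£23 per unit

The firm shuts down when price falls below the minimum of average variable cost. AVC = VC/y = 170 - 42y + 3y^2.
dAVC/dy = -42 + 6y = 0 gives y = 7. min AVC = 170 - 42·7 + 3·7^2 = 23.
The firm shuts down for any P below £23.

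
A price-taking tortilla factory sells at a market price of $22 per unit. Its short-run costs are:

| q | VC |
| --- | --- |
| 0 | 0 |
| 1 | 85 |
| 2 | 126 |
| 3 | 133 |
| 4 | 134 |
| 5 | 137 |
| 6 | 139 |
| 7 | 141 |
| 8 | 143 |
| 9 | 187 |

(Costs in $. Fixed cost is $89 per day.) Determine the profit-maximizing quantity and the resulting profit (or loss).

q = 8; profit = -$56

Compute π = P·q − TC at each output: q=0: -89; q=1: -152; q=2: -171; q=3: -156; q=4: -135; q=5: -116; q=6: -96; q=7: -76; q=8: -56; q=9: -78.
Profit is maximized at q = 8. AVC there is 143/8 = $17.88 ≤ P, so producing beats shutting down (which would give -$89).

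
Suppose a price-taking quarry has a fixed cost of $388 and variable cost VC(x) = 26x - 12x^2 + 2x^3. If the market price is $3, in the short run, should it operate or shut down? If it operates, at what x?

Variable cost is VC = 26x - 12x^2 + 2x^3, so AVC = VC/x = 26 - 12x + 2x^2 and MC = dTC/dx = 26 - 24x + 6x^2.
AVC is minimized where dAVC/dx = -12 + 4x = 0, at x = 3; min AVC = 26 - 12·3 + 2·3^2 = $8.
With P < min AVC ($3 < $8), every unit sold adds to the loss.
Shutting down limits the loss to fixed cost, $388.

Shut down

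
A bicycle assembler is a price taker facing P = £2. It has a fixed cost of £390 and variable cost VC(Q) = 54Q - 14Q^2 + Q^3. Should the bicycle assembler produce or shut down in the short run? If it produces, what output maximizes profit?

Shut down

Variable cost is VC = 54Q - 14Q^2 + Q^3, so AVC = VC/Q = 54 - 14Q + Q^2 and MC = dTC/dQ = 54 - 28Q + 3Q^2.
AVC hits its minimum where MC = AVC, at Q = 7, giving min AVC = 54 - 14·7 + 7^2 = £5.
Since P = £2 < min AVC = £5, price fails to cover variable cost at any output.
Shutting down limits the loss to fixed cost, £390.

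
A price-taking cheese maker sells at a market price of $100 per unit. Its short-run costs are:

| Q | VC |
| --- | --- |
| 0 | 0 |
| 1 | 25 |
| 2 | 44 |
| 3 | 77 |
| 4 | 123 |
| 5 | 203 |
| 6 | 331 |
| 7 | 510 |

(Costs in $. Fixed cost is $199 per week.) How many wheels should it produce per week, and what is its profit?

Compute π = P·Q − TC at each output: Q=0: -199; Q=1: -124; Q=2: -43; Q=3: 24; Q=4: 78; Q=5: 98; Q=6: 70; Q=7: -9.
Profit is maximized at Q = 5. AVC there is 203/5 = $40.60 ≤ P, so producing beats shutting down (which would give -$199).

Q = 5; profit = $98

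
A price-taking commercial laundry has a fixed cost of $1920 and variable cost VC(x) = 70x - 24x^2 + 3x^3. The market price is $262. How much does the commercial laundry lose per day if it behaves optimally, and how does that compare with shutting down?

AVC = 70 - 24x + 3x^2; min AVC = $22 at x = 4. Since P = $262 ≥ min AVC, the firm produces.
MC = 70 - 48x + 9x^2. Setting P = MC and taking the root on the rising branch gives x* = 8.
TR = 262·8 = 2096. TC = 1920 + 560 = 2480. Profit = 2096 − 2480 = -$384.
By producing, the firm covers all variable cost plus $1536 of fixed cost; shutting down would lose the full $1920.

Profit = -$384 at x = 8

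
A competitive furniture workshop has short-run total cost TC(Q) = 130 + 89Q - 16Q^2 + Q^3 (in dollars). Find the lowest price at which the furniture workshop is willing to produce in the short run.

Short-run supply begins at min AVC. From VC = 89Q - 16Q^2 + Q^3, AVC = 89 - 16Q + Q^2.
At the minimum of AVC, MC = AVC. MC = 89 - 32Q + 3Q^2; setting MC = AVC gives 2Q^2 - 16Q = 0, so Q = 8. min AVC = 25.
The firm shuts down for any P below $25.

$25 per unit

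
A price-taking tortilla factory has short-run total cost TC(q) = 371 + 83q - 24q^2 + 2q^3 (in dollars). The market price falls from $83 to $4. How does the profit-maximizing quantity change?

AVC = 83 - 24q + 2q^2, minimized at q = 6 where min AVC = $11. MC = 83 - 48q + 6q^2.
With P = $83 above the shutdown price, P = MC gives q = 8.
At P = $4 < min AVC = $11, price no longer covers variable cost at any output, so the firm shuts down: q = 0.

Output falls from 8 to 0 (the firm shuts down)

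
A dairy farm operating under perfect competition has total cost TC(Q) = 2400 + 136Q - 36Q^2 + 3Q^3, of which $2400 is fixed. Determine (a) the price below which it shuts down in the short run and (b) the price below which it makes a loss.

Shutdown price = $28; break-even price = $316

AVC = 136 - 36Q + 3Q^2; minimized at Q = 6, giving min AVC = $28. That is the shutdown price.
ATC = 2400/Q + 136 - 36Q + 3Q^2. Setting dATC/dQ = −2400/Q^2 − 36 + 6Q = 0 gives Q = 10 (since 6·10^3 − 36·10^2 = 2400).
min ATC = 2400/10 + 136 − 36·10 + 3·10^2 = $316. That is the break-even price.
For $28 ≤ P < $316 the firm produces at a loss; below $28 it shuts down.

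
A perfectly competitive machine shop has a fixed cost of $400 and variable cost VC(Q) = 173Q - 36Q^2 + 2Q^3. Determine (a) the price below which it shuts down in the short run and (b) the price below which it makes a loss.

AVC = 173 - 36Q + 2Q^2; minimized at Q = 9, giving min AVC = $11. That is the shutdown price.
ATC = 400/Q + 173 - 36Q + 2Q^2. Setting dATC/dQ = −400/Q^2 − 36 + 4Q = 0 gives Q = 10 (since 4·10^3 − 36·10^2 = 400).
min ATC = 400/10 + 173 − 36·10 + 2·10^2 = $53. That is the break-even price.
For $11 ≤ P < $53 the firm produces at a loss; below $11 it shuts down.

Shutdown price = $11; break-even price = $53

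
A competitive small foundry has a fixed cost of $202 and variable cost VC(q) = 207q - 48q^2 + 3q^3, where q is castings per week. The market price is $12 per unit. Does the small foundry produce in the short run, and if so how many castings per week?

Shut down

Variable cost is VC = 207q - 48q^2 + 3q^3, so AVC = VC/q = 207 - 48q + 3q^2 and MC = dTC/dq = 207 - 96q + 9q^2.
The AVC parabola has its vertex at q = 48/6 = 8, where AVC = 207 - 48·8 + 3·8^2 = $15.
P = $12 lies below min AVC = $15; no output level covers variable cost.
The firm minimizes its loss by shutting down and losing only its fixed cost of $202.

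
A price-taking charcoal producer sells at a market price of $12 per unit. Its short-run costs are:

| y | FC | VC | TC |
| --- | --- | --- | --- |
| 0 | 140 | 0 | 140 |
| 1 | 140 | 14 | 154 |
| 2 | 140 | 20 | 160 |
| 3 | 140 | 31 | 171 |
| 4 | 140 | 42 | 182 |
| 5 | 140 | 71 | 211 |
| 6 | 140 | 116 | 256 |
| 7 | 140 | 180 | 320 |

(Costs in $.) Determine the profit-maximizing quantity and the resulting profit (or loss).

Profit at each row (π = 12y − TC): y=0: -140; y=1: -142; y=2: -136; y=3: -135; y=4: -134; y=5: -151; y=6: -184; y=7: -236.
Profit is maximized at y = 4. AVC there is 42/4 = $10.50 ≤ P, so producing beats shutting down (which would give -$140).

y = 4; profit = -$134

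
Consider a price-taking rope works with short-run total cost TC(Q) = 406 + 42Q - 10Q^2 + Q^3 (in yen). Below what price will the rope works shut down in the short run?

The firm shuts down when price falls below the minimum of average variable cost. AVC = VC/Q = 42 - 10Q + Q^2.
dAVC/dQ = -10 + 2Q = 0 gives Q = 5. min AVC = 42 - 10·5 + 5^2 = 17.
So the shutdown price is ¥17.

¥17 per unit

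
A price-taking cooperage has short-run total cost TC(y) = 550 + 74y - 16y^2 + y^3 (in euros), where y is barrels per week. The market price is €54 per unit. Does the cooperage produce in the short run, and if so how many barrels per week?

From TC, MC = TC'(y) = 74 - 32y + 3y^2 and AVC = VC/y = 74 - 16y + y^2.
The AVC parabola has its vertex at y = 16/2 = 8, where AVC = 74 - 16·8 + 8^2 = €10.
P = €54 exceeds min AVC = €10, so the firm stays open.
Solving P = MC: 20 - 32y + 3y^2 = 0 ⇒ y = 2/3 or 10. On the upward-sloping branch, y* = 10.
Check: AVC at y = 10 is €14 ≤ P, so revenue covers variable cost.
Profit = P·y − TC = 54·10 − 690 = -€150, a loss, but smaller than the €550 fixed cost the firm would lose by shutting down.

Produce at y = 10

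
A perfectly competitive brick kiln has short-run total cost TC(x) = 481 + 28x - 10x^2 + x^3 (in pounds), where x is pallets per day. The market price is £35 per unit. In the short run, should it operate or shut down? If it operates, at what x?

Produce at x = 7

Variable cost is VC = 28x - 10x^2 + x^3, so AVC = VC/x = 28 - 10x + x^2 and MC = dTC/dx = 28 - 20x + 3x^2.
The AVC parabola has its vertex at x = 10/2 = 5, where AVC = 28 - 10·5 + 5^2 = £3.
Since P = £35 ≥ min AVC = £3, price covers variable cost and the firm should produce.
P = MC gives -7 - 20x + 3x^2 = 0, with roots -1/3 and 7. Take the larger (rising MC): x* = 7.
Check: AVC at x = 7 is £7 ≤ P, so revenue covers variable cost.
Profit = P·x − TC = 35·7 − 530 = -£285, a loss, but smaller than the £481 fixed cost the firm would lose by shutting down.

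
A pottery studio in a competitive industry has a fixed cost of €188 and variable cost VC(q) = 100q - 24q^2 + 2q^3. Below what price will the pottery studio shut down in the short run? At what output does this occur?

The shutdown price is the minimum of AVC. VC = 100q - 24q^2 + 2q^3, so AVC = 100 - 24q + 2q^2.
At the minimum of AVC, MC = AVC. MC = 100 - 48q + 6q^2; setting MC = AVC gives 4q^2 - 24q = 0, so q = 6. min AVC = 28.
For P < €28 the firm produces nothing.

€28 per unit, at q = 6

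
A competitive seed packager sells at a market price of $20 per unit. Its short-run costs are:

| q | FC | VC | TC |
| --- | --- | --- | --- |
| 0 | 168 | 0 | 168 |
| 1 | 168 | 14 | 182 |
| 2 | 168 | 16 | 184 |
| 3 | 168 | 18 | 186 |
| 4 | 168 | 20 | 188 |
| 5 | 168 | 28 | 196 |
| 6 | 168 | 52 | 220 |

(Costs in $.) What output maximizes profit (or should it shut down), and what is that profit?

Compute π = P·q − TC at each output: q=0: -168; q=1: -162; q=2: -144; q=3: -126; q=4: -108; q=5: -96; q=6: -100.
Profit is maximized at q = 5. AVC there is 28/5 = $5.60 ≤ P, so producing beats shutting down (which would give -$168).

q = 5; profit = -$96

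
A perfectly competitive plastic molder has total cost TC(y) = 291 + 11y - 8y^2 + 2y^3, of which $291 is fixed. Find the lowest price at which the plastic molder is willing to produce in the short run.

$3 per unit

The firm shuts down when price falls below the minimum of average variable cost. AVC = VC/y = 11 - 8y + 2y^2.
At the minimum of AVC, MC = AVC. MC = 11 - 16y + 6y^2; setting MC = AVC gives 4y^2 - 8y = 0, so y = 2. min AVC = 3.
So the shutdown price is $3.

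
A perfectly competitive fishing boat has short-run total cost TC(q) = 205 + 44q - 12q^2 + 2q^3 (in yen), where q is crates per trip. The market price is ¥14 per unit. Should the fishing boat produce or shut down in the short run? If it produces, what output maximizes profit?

Strip out fixed cost: VC = 44q - 12q^2 + 2q^3. Then AVC = 44 - 12q + 2q^2 and MC = 44 - 24q + 6q^2.
The AVC parabola has its vertex at q = 12/4 = 3, where AVC = 44 - 12·3 + 2·3^2 = ¥26.
Since P = ¥14 < min AVC = ¥26, price fails to cover variable cost at any output.
Shutting down limits the loss to fixed cost, ¥205.

Shut down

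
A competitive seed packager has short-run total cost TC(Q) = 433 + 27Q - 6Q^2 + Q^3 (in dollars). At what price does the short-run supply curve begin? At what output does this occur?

The firm shuts down when price falls below the minimum of average variable cost. AVC = VC/Q = 27 - 6Q + Q^2.
At the minimum of AVC, MC = AVC. MC = 27 - 12Q + 3Q^2; setting MC = AVC gives 2Q^2 - 6Q = 0, so Q = 3. min AVC = 18.
For P < $18 the firm produces nothing.

$18 per unit, at Q = 3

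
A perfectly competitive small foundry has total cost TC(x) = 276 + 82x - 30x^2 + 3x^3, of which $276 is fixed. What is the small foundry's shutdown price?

$7 per unit

The firm shuts down when price falls below the minimum of average variable cost. AVC = VC/x = 82 - 30x + 3x^2.
dAVC/dx = -30 + 6x = 0 gives x = 5. min AVC = 82 - 30·5 + 3·5^2 = 7.
The firm shuts down for any P below $7.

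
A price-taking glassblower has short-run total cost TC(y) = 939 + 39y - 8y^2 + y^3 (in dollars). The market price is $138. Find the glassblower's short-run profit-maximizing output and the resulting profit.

AVC = 39 - 8y + y^2 has its minimum $23 at y = 4; price $138 clears that bar, so the firm operates.
MC = 39 - 16y + 3y^2. Setting P = MC and taking the root on the rising branch gives y* = 9.
TR = 138·9 = 1242. TC = 939 + 432 = 1371. Profit = 1242 − 1371 = -$129.
That loss of $129 beats the $939 the firm would lose by shutting down; producing recovers $810 of fixed cost.

Profit = -$129 at y = 9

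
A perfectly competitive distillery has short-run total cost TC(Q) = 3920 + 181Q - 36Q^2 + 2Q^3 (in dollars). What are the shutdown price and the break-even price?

Shutdown price = $19; break-even price = $349

AVC = 181 - 36Q + 2Q^2; minimized at Q = 9, giving min AVC = $19. That is the shutdown price.
ATC = 3920/Q + 181 - 36Q + 2Q^2. Setting dATC/dQ = −3920/Q^2 − 36 + 4Q = 0 gives Q = 14 (since 4·14^3 − 36·14^2 = 3920).
min ATC = 3920/14 + 181 − 36·14 + 2·14^2 = $349. That is the break-even price.
For $19 ≤ P < $349 the firm produces at a loss; below $19 it shuts down.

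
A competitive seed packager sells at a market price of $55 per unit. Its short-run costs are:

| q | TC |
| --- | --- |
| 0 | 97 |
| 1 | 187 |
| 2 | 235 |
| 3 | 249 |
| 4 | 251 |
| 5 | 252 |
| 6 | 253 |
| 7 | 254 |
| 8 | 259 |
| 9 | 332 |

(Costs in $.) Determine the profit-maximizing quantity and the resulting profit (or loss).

Compute π = P·q − TC at each output: q=0: -97; q=1: -132; q=2: -125; q=3: -84; q=4: -31; q=5: 23; q=6: 77; q=7: 131; q=8: 181; q=9: 163.
Profit is maximized at q = 8. AVC there is 162/8 = $20.25 ≤ P, so producing beats shutting down (which would give -$97).

q = 8; profit = $181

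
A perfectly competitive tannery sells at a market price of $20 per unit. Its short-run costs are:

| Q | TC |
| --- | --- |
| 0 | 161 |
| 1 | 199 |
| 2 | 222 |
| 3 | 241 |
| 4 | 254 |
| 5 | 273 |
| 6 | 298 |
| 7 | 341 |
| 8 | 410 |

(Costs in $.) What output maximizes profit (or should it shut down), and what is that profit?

Q = 0 (shut down); profit = -$161

Profit at each row (π = 20Q − TC): Q=0: -161; Q=1: -179; Q=2: -182; Q=3: -181; Q=4: -174; Q=5: -173; Q=6: -178; Q=7: -201; Q=8: -250.
Profit is highest at Q = 0. Equivalently, the lowest AVC in the table is 112/5 ≈ $22.40 at Q = 5, and P = $20 falls below it — price never covers variable cost, so the firm shuts down and loses only its fixed cost.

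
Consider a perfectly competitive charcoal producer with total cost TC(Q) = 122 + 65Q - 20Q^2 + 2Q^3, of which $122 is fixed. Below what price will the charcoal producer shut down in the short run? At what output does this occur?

The shutdown price is the minimum of AVC. VC = 65Q - 20Q^2 + 2Q^3, so AVC = 65 - 20Q + 2Q^2.
dAVC/dQ = -20 + 4Q = 0 gives Q = 5. min AVC = 65 - 20·5 + 2·5^2 = 15.
So the shutdown price is $15.

$15 per unit, at Q = 5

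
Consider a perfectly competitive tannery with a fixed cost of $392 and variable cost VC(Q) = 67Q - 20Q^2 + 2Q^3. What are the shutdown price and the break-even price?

AVC = 67 - 20Q + 2Q^2; minimized at Q = 5, giving min AVC = $17. That is the shutdown price.
ATC = 392/Q + 67 - 20Q + 2Q^2. Setting dATC/dQ = −392/Q^2 − 20 + 4Q = 0 gives Q = 7 (since 4·7^3 − 20·7^2 = 392).
min ATC = 392/7 + 67 − 20·7 + 2·7^2 = $81. That is the break-even price.
Between these two prices the firm operates at a loss; above $81 it earns a profit.

Shutdown price = $17; break-even price = $81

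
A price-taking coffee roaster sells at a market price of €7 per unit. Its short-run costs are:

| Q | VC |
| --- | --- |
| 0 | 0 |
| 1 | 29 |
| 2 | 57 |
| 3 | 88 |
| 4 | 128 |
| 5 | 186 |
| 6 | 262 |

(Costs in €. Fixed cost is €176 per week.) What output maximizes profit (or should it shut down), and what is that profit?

Q = 0 (shut down); profit = -€176

Profit at each row (π = 7Q − TC): Q=0: -176; Q=1: -198; Q=2: -219; Q=3: -243; Q=4: -276; Q=5: -327; Q=6: -396.
Profit is highest at Q = 0. Equivalently, the lowest AVC in the table is 57/2 ≈ €28.50 at Q = 2, and P = €7 falls below it — price never covers variable cost, so the firm shuts down and loses only its fixed cost.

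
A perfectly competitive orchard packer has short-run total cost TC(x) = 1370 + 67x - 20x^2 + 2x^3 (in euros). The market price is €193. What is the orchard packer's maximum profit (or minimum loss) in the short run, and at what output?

Profit = -€74 at x = 9

AVC = 67 - 20x + 2x^2; min AVC = €17 at x = 5. Since P = €193 ≥ min AVC, the firm produces.
MC = 67 - 40x + 6x^2. Setting P = MC and taking the root on the rising branch gives x* = 9.
TR = 193·9 = 1737. TC = 1370 + 441 = 1811. Profit = 1737 − 1811 = -€74.
That loss of €74 beats the €1370 the firm would lose by shutting down; producing recovers €1296 of fixed cost.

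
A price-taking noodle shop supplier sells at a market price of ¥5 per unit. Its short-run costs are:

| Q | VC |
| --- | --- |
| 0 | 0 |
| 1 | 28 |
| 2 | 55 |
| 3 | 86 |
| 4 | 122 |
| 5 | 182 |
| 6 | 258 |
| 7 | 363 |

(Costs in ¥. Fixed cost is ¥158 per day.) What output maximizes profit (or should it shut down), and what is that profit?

Profit at each row (π = 5Q − TC): Q=0: -158; Q=1: -181; Q=2: -203; Q=3: -229; Q=4: -260; Q=5: -315; Q=6: -386; Q=7: -486.
Profit is highest at Q = 0. Equivalently, the lowest AVC in the table is 55/2 ≈ ¥27.50 at Q = 2, and P = ¥5 falls below it — price never covers variable cost, so the firm shuts down and loses only its fixed cost.

Q = 0 (shut down); profit = -¥158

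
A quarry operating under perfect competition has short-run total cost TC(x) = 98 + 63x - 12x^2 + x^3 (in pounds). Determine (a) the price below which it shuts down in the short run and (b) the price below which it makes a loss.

AVC = 63 - 12x + x^2; minimized at x = 6, giving min AVC = £27. That is the shutdown price.
ATC = 98/x + 63 - 12x + x^2. Setting dATC/dx = −98/x^2 − 12 + 2x = 0 gives x = 7 (since 2·7^3 − 12·7^2 = 98).
min ATC = 98/7 + 63 − 12·7 + 7^2 = £42. That is the break-even price.
For £27 ≤ P < £42 the firm produces at a loss; below £27 it shuts down.

Shutdown price = £27; break-even price = £42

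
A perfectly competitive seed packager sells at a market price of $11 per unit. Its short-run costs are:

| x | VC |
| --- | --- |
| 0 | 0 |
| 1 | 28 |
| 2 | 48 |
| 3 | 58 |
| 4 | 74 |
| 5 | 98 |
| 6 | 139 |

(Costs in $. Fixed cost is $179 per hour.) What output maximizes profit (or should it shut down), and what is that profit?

Compute π = P·x − TC at each output: x=0: -179; x=1: -196; x=2: -205; x=3: -204; x=4: -209; x=5: -222; x=6: -252.
Profit is highest at x = 0. Equivalently, the lowest AVC in the table is 74/4 ≈ $18.50 at x = 4, and P = $11 falls below it — price never covers variable cost, so the firm shuts down and loses only its fixed cost.

x = 0 (shut down); profit = -$179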